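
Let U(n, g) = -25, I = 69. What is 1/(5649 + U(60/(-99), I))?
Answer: 1/5624 ≈ 0.00017781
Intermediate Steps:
1/(5649 + U(60/(-99), I)) = 1/(5649 - 25) = 1/5624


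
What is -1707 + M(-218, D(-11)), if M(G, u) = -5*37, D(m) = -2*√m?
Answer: -1892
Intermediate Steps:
M(G, u) = -185
-1707 + M(-218, D(-11)) = -1707 - 185 = -1892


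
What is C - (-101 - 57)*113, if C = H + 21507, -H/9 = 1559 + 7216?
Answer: -39614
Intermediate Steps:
H = -78975 (H = -9*(1559 + 7216) = -9*8775 = -78975)
C = -57468 (C = -78975 + 21507 = -57468)
C - (-101 - 57)*113 = -57468 - (-101 - 57)*113 = -57468 - (-158)*113 = -57468 - 1*(-17854) = -57468 + 17854 = -39614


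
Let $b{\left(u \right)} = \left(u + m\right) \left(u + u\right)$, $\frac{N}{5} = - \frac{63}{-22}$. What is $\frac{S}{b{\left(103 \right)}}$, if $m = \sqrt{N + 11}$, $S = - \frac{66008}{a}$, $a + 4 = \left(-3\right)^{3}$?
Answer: $\frac{19624}{195083} - \frac{892 \sqrt{12254}}{20093549} \approx 0.095679$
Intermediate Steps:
$N = \frac{315}{22}$ ($N = 5 \left(- \frac{63}{-22}\right) = 5 \left(\left(-63\right) \left(- \frac{1}{22}\right)\right) = 5 \cdot \frac{63}{22} = \frac{315}{22} \approx 14.318$)
$a = -31$ ($a = -4 + \left(-3\right)^{3} = -4 - 27 = -31$)
$S = \frac{66008}{31}$ ($S = - \frac{66008}{-31} = \left(-66008\right) \left(- \frac{1}{31}\right) = \frac{66008}{31} \approx 2129.3$)
$m = \frac{\sqrt{12254}}{22}$ ($m = \sqrt{\frac{315}{22} + 11} = \sqrt{\frac{557}{22}} = \frac{\sqrt{12254}}{22} \approx 5.0317$)
$b{\left(u \right)} = 2 u \left(u + \frac{\sqrt{12254}}{22}\right)$ ($b{\left(u \right)} = \left(u + \frac{\sqrt{12254}}{22}\right) \left(u + u\right) = \left(u + \frac{\sqrt{12254}}{22}\right) 2 u = 2 u \left(u + \frac{\sqrt{12254}}{22}\right)$)
$\frac{S}{b{\left(103 \right)}} = \frac{66008}{31 \cdot \frac{1}{11} \cdot 103 \left(\sqrt{12254} + 22 \cdot 103\right)} = \frac{66008}{31 \cdot \frac{1}{11} \cdot 103 \left(\sqrt{12254} + 2266\right)} = \frac{66008}{31 \cdot \frac{1}{11} \cdot 103 \left(2266 + \sqrt{12254}\right)} = \frac{66008}{31 \left(21218 + \frac{103 \sqrt{12254}}{11}\right)}$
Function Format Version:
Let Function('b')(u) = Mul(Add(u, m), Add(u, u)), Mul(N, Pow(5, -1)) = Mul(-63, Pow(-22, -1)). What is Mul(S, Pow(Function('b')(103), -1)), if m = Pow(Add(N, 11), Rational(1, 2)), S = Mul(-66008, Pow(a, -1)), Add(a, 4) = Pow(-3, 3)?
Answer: Add(Rational(19624, 195083), Mul(Rational(-892, 20093549), Pow(12254, Rational(1, 2)))) ≈ 0.095679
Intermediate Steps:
N = Rational(315, 22) (N = Mul(5, Mul(-63, Pow(-22, -1))) = Mul(5, Mul(-63, Rational(-1, 22))) = Mul(5, Rational(63, 22)) = Rational(315, 22) ≈ 14.318)
a = -31 (a = Add(-4, Pow(-3, 3)) = Add(-4, -27) = -31)
S = Rational(66008, 31) (S = Mul(-66008, Pow(-31, -1)) = Mul(-66008, Rational(-1, 31)) = Rational(66008, 31) ≈ 2129.3)
m = Mul(Rational(1, 22), Pow(12254, Rational(1, 2))) (m = Pow(Add(Rational(315, 22), 11), Rational(1, 2)) = Pow(Rational(557, 22), Rational(1, 2)) = Mul(Rational(1, 22), Pow(12254, Rational(1, 2))) ≈ 5.0317)
Function('b')(u) = Mul(2, u, Add(u, Mul(Rational(1, 22), Pow(12254, Rational(1, 2))))) (Function('b')(u) = Mul(Add(u, Mul(Rational(1, 22), Pow(12254, Rational(1, 2)))), Add(u, u)) = Mul(Add(u, Mul(Rational(1, 22), Pow(12254, Rational(1, 2)))), Mul(2, u)) = Mul(2, u, Add(u, Mul(Rational(1, 22), Pow(12254, Rational(1, 2))))))
Mul(S, Pow(Function('b')(103), -1)) = Mul(Rational(66008, 31), Pow(Mul(Rational(1, 11), 103, Add(Pow(12254, Rational(1, 2)), Mul(22, 103))), -1)) = Mul(Rational(66008, 31), Pow(Mul(Rational(1, 11), 103, Add(Pow(12254, Rational(1, 2)), 2266)), -1)) = Mul(Rational(66008, 31), Pow(Mul(Rational(1, 11), 103, Add(2266, Pow(12254, Rational(1, 2)))), -1)) = Mul(Rational(66008, 31), Pow(Add(21218, Mul(Rational(103, 11), Pow(12254, Rational(1, 2)))), -1))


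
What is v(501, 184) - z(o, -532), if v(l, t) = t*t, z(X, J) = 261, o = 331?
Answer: 33595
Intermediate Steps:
v(l, t) = t²
v(501, 184) - z(o, -532) = 184² - 1*261 = 33856 - 261 = 33595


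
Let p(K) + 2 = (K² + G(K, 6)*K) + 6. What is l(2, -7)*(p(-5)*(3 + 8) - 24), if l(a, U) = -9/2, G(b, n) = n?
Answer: 315/2 ≈ 157.50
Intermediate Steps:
l(a, U) = -9/2 (l(a, U) = -9*½ = -9/2)
p(K) = 4 + K² + 6*K (p(K) = -2 + ((K² + 6*K) + 6) = -2 + (6 + K² + 6*K) = 4 + K² + 6*K)
l(2, -7)*(p(-5)*(3 + 8) - 24) = -9*((4 + (-5)² + 6*(-5))*(3 + 8) - 24)/2 = -9*((4 + 25 - 30)*11 - 24)/2 = -9*(-1*11 - 24)/2 = -9*(-11 - 24)/2 = -9/2*(-35) = 315/2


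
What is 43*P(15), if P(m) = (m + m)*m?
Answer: 19350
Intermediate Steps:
P(m) = 2*m**2 (P(m) = (2*m)*m = 2*m**2)
43*P(15) = 43*(2*15**2) = 43*(2*225) = 43*450 = 19350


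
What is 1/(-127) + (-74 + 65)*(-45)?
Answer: 51434/127 ≈ 404.99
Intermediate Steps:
1/(-127) + (-74 + 65)*(-45) = -1/127 - 9*(-45) = -1/127 + 405 = 51434/127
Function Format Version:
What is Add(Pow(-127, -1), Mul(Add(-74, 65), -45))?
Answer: Rational(51434, 127) ≈ 404.99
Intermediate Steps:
Add(Pow(-127, -1), Mul(Add(-74, 65), -45)) = Add(Rational(-1, 127), Mul(-9, -45)) = Add(Rational(-1, 127), 405) = Rational(51434, 127)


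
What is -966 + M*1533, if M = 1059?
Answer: 1622481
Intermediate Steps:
-966 + M*1533 = -966 + 1059*1533 = -966 + 1623447 = 1622481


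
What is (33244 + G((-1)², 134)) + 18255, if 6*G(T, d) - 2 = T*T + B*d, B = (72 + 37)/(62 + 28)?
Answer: 6956084/135 ≈ 51527.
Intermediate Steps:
B = 109/90 ≈ 1.2111
G(T, d) = ⅓ + T²/6 + 109*d/540 (G(T, d) = ⅓ + (T*T + 109*d/90)/6 = ⅓ + (T² + 109*d/90)/6 = ⅓ + (T²/6 + 109*d/540) = ⅓ + T²/6 + 109*d/540)
(33244 + G((-1)², 134)) + 18255 = (33244 + (⅓ + ((-1)²)²/6 + (109/540)*134)) + 18255 = (33244 + (⅓ + (⅙)*1² + 7303/270)) + 18255 = (33244 + (⅓ + (⅙)*1 + 7303/270)) + 18255 = (33244 + (⅓ + ⅙ + 7303/270)) + 18255 = (33244 + 3719/135) + 18255 = 4491659/135 + 18255 = 6956084/135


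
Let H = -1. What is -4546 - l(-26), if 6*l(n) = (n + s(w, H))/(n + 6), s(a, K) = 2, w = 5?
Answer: -22731/5 ≈ -4546.2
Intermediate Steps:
l(n) = (2 + n)/(6*(6 + n)) (l(n) = ((n + 2)/(n + 6))/6 = ((2 + n)/(6 + n))/6 = (2 + n)/(6*(6 + n)))
-4546 - l(-26) = -4546 - (2 - 26)/(6*(6 - 26)) = -4546 - (-24)/(6*(-20)) = -4546 - (-1)*(-24)/(6*20) = -4546 - 1*1/5 = -4546 - 1/5 = -22731/5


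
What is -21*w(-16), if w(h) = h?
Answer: 336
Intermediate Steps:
-21*w(-16) = -21*(-16) = 336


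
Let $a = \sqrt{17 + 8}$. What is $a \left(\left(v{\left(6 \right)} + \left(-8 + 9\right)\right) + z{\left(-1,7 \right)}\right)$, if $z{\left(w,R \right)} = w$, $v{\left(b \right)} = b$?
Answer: $30$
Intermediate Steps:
$a = 5$ ($a = \sqrt{25} = 5$)
$a \left(\left(v{\left(6 \right)} + \left(-8 + 9\right)\right) + z{\left(-1,7 \right)}\right) = 5 \left(\left(6 + \left(-8 + 9\right)\right) - 1\right) = 5 \left(\left(6 + 1\right) - 1\right) = 5 \left(7 - 1\right) = 5 \cdot 6 = 30$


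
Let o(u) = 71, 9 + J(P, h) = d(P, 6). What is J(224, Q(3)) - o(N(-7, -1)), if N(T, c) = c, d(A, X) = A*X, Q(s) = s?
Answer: 1264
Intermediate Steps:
J(P, h) = -9 + 6*P (J(P, h) = -9 + P*6 = -9 + 6*P)
J(224, Q(3)) - o(N(-7, -1)) = (-9 + 6*224) - 1*71 = (-9 + 1344) - 71 = 1335 - 71 = 1264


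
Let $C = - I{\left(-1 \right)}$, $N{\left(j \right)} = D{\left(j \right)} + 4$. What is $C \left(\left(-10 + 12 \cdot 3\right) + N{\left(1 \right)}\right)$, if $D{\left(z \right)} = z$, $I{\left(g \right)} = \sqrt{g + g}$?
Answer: $- 31 i \sqrt{2} \approx - 43.841 i$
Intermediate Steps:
$I{\left(g \right)} = \sqrt{2} \sqrt{g}$ ($I{\left(g \right)} = \sqrt{2 g} = \sqrt{2} \sqrt{g}$)
$N{\left(j \right)} = 4 + j$ ($N{\left(j \right)} = j + 4 = 4 + j$)
$C = - i \sqrt{2}$ ($C = - \sqrt{2} \sqrt{-1} = - \sqrt{2} i = - i \sqrt{2} \approx - 1.4142 i$)
$C \left(\left(-10 + 12 \cdot 3\right) + N{\left(1 \right)}\right) = - i \sqrt{2} \left(\left(-10 + 12 \cdot 3\right) + \left(4 + 1\right)\right) = - i \sqrt{2} \left(\left(-10 + 36\right) + 5\right) = - i \sqrt{2} \left(26 + 5\right) = - i \sqrt{2} \cdot 31 = - 31 i \sqrt{2}$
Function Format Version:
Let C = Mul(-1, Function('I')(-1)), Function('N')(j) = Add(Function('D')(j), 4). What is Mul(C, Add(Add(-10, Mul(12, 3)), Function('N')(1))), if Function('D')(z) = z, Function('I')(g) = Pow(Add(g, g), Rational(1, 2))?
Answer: Mul(-31, I, Pow(2, Rational(1, 2))) ≈ Mul(-43.841, I)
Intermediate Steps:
Function('I')(g) = Mul(Pow(2, Rational(1, 2)), Pow(g, Rational(1, 2))) (Function('I')(g) = Pow(Mul(2, g), Rational(1, 2)) = Mul(Pow(2, Rational(1, 2)), Pow(g, Rational(1, 2))))
Function('N')(j) = Add(4, j) (Function('N')(j) = Add(j, 4) = Add(4, j))
C = Mul(-1, I, Pow(2, Rational(1, 2))) (C = Mul(-1, Mul(Pow(2, Rational(1, 2)), Pow(-1, Rational(1, 2)))) = Mul(-1, Mul(Pow(2, Rational(1, 2)), I)) = Mul(-1, Mul(I, Pow(2, Rational(1, 2)))) = Mul(-1, I, Pow(2, Rational(1, 2))) ≈ Mul(-1.4142, I))
Mul(C, Add(Add(-10, Mul(12, 3)), Function('N')(1))) = Mul(Mul(-1, I, Pow(2, Rational(1, 2))), Add(Add(-10, Mul(12, 3)), Add(4, 1))) = Mul(Mul(-1, I, Pow(2, Rational(1, 2))), Add(Add(-10, 36), 5)) = Mul(Mul(-1, I, Pow(2, Rational(1, 2))), Add(26, 5)) = Mul(Mul(-1, I, Pow(2, Rational(1, 2))), 31) = Mul(-31, I, Pow(2, Rational(1, 2)))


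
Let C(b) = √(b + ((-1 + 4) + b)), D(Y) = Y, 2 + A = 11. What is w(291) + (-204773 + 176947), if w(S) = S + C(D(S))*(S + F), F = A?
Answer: -27535 + 900*√65 ≈ -20279.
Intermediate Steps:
A = 9 (A = -2 + 11 = 9)
F = 9
C(b) = √(3 + 2*b) (C(b) = √(b + (3 + b)) = √(3 + 2*b))
w(S) = S + √(3 + 2*S)*(9 + S) (w(S) = S + √(3 + 2*S)*(S + 9) = S + √(3 + 2*S)*(9 + S))
w(291) + (-204773 + 176947) = (291 + 9*√(3 + 2*291) + 291*√(3 + 2*291)) + (-204773 + 176947) = (291 + 9*√(3 + 582) + 291*√(3 + 582)) - 27826 = (291 + 9*√585 + 291*√585) - 27826 = (291 + 9*(3*√65) + 291*(3*√65)) - 27826 = (291 + 27*√65 + 873*√65) - 27826 = (291 + 900*√65) - 27826 = -27535 + 900*√65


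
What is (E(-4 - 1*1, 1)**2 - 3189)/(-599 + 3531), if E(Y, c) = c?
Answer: -797/733 ≈ -1.0873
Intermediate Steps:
(E(-4 - 1*1, 1)**2 - 3189)/(-599 + 3531) = (1**2 - 3189)/(-599 + 3531) = (1 - 3189)/2932 = -3188*1/2932 = -797/733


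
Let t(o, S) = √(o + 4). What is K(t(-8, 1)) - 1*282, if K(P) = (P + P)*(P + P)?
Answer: -298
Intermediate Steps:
t(o, S) = √(4 + o)
K(P) = 4*P² (K(P) = (2*P)*(2*P) = 4*P²)
K(t(-8, 1)) - 1*282 = 4*(√(4 - 8))² - 1*282 = 4*(√(-4))² - 282 = 4*(2*I)² - 282 = 4*(-4) - 282 = -16 - 282 = -298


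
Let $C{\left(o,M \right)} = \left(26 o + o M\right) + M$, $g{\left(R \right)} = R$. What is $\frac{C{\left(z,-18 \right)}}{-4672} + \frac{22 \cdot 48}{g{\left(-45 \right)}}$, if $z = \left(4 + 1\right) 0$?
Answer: $- \frac{822137}{35040} \approx -23.463$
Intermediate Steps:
$z = 0$ ($z = 5 \cdot 0 = 0$)
$C{\left(o,M \right)} = M + 26 o + M o$ ($C{\left(o,M \right)} = \left(26 o + M o\right) + M = M + 26 o + M o$)
$\frac{C{\left(z,-18 \right)}}{-4672} + \frac{22 \cdot 48}{g{\left(-45 \right)}} = \frac{-18 + 26 \cdot 0 - 0}{-4672} + \frac{22 \cdot 48}{-45} = \left(-18 + 0 + 0\right) \left(- \frac{1}{4672}\right) + 1056 \left(- \frac{1}{45}\right) = \left(-18\right) \left(- \frac{1}{4672}\right) - \frac{352}{15} = \frac{9}{2336} - \frac{352}{15} = - \frac{822137}{35040}$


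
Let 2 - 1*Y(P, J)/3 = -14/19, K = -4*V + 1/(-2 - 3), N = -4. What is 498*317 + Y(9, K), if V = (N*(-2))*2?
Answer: 2999610/19 ≈ 1.5787e+5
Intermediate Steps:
V = 16 (V = -4*(-2)*2 = 8*2 = 16)
K = -321/5 (K = -4*16 + 1/(-2 - 3) = -64 + 1/(-5) = -64 - ⅕ = -321/5 ≈ -64.200)
Y(P, J) = 156/19 (Y(P, J) = 6 - (-42)/19 = 6 - 3*(-14/19) = 6 + 42/19 = 156/19)
498*317 + Y(9, K) = 498*317 + 156/19 = 157866 + 156/19 = 2999610/19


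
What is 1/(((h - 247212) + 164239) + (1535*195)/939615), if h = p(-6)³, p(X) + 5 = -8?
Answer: -62641/5335114015 ≈ -1.1741e-5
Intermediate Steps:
p(X) = -13 (p(X) = -5 - 8 = -13)
h = -2197 (h = (-13)³ = -2197)
1/(((h - 247212) + 164239) + (1535*195)/939615) = 1/(((-2197 - 247212) + 164239) + (1535*195)/939615) = 1/((-249409 + 164239) + 299325*(1/939615)) = 1/(-85170 + 19955/62641) = 1/(-5335114015/62641) = -62641/5335114015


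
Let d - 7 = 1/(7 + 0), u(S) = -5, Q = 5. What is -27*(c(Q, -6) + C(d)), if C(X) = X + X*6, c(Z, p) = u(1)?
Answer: -1215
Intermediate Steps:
c(Z, p) = -5
d = 50/7 (d = 7 + 1/(7 + 0) = 7 + 1/7 = 7 + ⅐ = 50/7 ≈ 7.1429)
C(X) = 7*X (C(X) = X + 6*X = 7*X)
-27*(c(Q, -6) + C(d)) = -27*(-5 + 7*(50/7)) = -27*(-5 + 50) = -27*45 = -1215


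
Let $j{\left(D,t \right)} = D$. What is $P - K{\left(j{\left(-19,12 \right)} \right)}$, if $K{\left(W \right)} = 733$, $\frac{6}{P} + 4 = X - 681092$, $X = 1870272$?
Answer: $- \frac{145277667}{198196} \approx -733.0$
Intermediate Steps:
$P = \frac{1}{198196}$ ($P = \frac{6}{-4 + \left(1870272 - 681092\right)} = \frac{6}{-4 + 1189180} = \frac{6}{1189176} = 6 \cdot \frac{1}{1189176} = \frac{1}{198196} \approx 5.0455 \cdot 10^{-6}$)
$P - K{\left(j{\left(-19,12 \right)} \right)} = \frac{1}{198196} - 733 = - \frac{145277667}{198196}$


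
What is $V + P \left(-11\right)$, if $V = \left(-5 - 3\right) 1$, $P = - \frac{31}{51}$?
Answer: $- \frac{67}{51} \approx -1.3137$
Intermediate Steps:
$P = - \frac{31}{51}$ ($P = \left(-31\right) \frac{1}{51} = - \frac{31}{51} \approx -0.60784$)
$V = -8$ ($V = \left(-8\right) 1 = -8$)
$V + P \left(-11\right) = -8 - - \frac{341}{51} = -8 + \frac{341}{51} = - \frac{67}{51}$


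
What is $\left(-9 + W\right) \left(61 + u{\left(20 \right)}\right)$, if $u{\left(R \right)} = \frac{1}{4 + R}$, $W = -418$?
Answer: $- \frac{625555}{24} \approx -26065.0$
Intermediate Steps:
$\left(-9 + W\right) \left(61 + u{\left(20 \right)}\right) = \left(-9 - 418\right) \left(61 + \frac{1}{4 + 20}\right) = - 427 \left(61 + \frac{1}{24}\right) = \left(-427\right) \frac{1465}{24} = - \frac{625555}{24}$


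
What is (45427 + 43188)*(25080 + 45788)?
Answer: 6279967820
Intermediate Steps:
(45427 + 43188)*(25080 + 45788) = 88615*70868 = 6279967820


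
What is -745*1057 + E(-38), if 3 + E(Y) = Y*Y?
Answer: -786024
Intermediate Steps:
E(Y) = -3 + Y² (E(Y) = -3 + Y*Y = -3 + Y²)
-745*1057 + E(-38) = -745*1057 + (-3 + (-38)²) = -787465 + (-3 + 1444) = -787465 + 1441 = -786024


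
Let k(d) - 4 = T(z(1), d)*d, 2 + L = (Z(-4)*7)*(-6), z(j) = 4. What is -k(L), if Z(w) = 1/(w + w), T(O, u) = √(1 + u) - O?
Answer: 9 - 13*√17/8 ≈ 2.3000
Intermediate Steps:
Z(w) = 1/(2*w)
L = 13/4 (L = -2 + (((½)/(-4))*7)*(-6) = -2 + (((½)*(-¼))*7)*(-6) = -2 - ⅛*7*(-6) = -2 - 7/8*(-6) = -2 + 21/4 = 13/4 ≈ 3.2500)
k(d) = 4 + d*(-4 + √(1 + d)) (k(d) = 4 + (√(1 + d) - 1*4)*d = 4 + (√(1 + d) - 4)*d = 4 + (-4 + √(1 + d))*d = 4 + d*(-4 + √(1 + d)))
-k(L) = -(4 + 13*(-4 + √(1 + 13/4))/4) = -(4 + 13*(-4 + √(17/4))/4) = -(4 + 13*(-4 + √17/2)/4) = -(4 + (-13 + 13*√17/8)) = -(-9 + 13*√17/8) = 9 - 13*√17/8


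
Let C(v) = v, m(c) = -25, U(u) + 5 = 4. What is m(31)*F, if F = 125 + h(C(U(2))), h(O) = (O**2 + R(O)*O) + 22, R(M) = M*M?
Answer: -3675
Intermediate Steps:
U(u) = -1 (U(u) = -5 + 4 = -1)
R(M) = M**2
h(O) = 22 + O**2 + O**3 (h(O) = (O**2 + O**2*O) + 22 = (O**2 + O**3) + 22 = 22 + O**2 + O**3)
F = 147 (F = 125 + (22 + (-1)**2 + (-1)**3) = 125 + (22 + 1 - 1) = 125 + 22 = 147)
m(31)*F = -25*147 = -3675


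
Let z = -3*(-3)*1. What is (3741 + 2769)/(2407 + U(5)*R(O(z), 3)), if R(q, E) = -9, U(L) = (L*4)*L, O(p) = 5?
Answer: 6510/1507 ≈ 4.3198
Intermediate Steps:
z = 9 (z = 9*1 = 9)
U(L) = 4*L² (U(L) = (4*L)*L = 4*L²)
(3741 + 2769)/(2407 + U(5)*R(O(z), 3)) = (3741 + 2769)/(2407 + (4*5²)*(-9)) = 6510/(2407 + (4*25)*(-9)) = 6510/(2407 + 100*(-9)) = 6510/(2407 - 900) = 6510/1507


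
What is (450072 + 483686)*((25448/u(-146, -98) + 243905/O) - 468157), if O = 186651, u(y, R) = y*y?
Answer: -434810055070627321568/994663179 ≈ -4.3714e+11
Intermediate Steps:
u(y, R) = y²
(450072 + 483686)*((25448/u(-146, -98) + 243905/O) - 468157) = (450072 + 483686)*((25448/((-146)²) + 243905/186651) - 468157) = 933758*((25448/21316 + 243905*(1/186651)) - 468157) = 933758*((25448*(1/21316) + 243905/186651) - 468157) = 933758*((6362/5329 + 243905/186651) - 468157) = 933758*(2487243407/994663179 - 468157) = 933758*(-465656042647696/994663179) = -434810055070627321568/994663179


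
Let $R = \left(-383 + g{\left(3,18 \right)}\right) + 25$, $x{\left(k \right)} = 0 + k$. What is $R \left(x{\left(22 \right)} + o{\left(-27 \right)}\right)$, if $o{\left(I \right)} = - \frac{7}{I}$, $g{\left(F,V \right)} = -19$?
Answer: $- \frac{226577}{27} \approx -8391.7$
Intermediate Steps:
$x{\left(k \right)} = k$
$R = -377$ ($R = \left(-383 - 19\right) + 25 = -402 + 25 = -377$)
$R \left(x{\left(22 \right)} + o{\left(-27 \right)}\right) = - 377 \left(22 - \frac{7}{-27}\right) = - 377 \left(22 - - \frac{7}{27}\right) = - 377 \left(22 + \frac{7}{27}\right) = \left(-377\right) \frac{601}{27} = - \frac{226577}{27}$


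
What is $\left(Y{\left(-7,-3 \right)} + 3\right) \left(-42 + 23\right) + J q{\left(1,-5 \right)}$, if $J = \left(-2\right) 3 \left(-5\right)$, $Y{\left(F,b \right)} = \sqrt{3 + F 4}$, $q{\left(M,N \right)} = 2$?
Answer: $3 - 95 i \approx 3.0 - 95.0 i$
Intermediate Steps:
$Y{\left(F,b \right)} = \sqrt{3 + 4 F}$
$J = 30$ ($J = \left(-6\right) \left(-5\right) = 30$)
$\left(Y{\left(-7,-3 \right)} + 3\right) \left(-42 + 23\right) + J q{\left(1,-5 \right)} = \left(\sqrt{3 + 4 \left(-7\right)} + 3\right) \left(-42 + 23\right) + 30 \cdot 2 = \left(\sqrt{3 - 28} + 3\right) \left(-19\right) + 60 = \left(\sqrt{-25} + 3\right) \left(-19\right) + 60 = \left(5 i + 3\right) \left(-19\right) + 60 = \left(3 + 5 i\right) \left(-19\right) + 60 = \left(-57 - 95 i\right) + 60 = 3 - 95 i$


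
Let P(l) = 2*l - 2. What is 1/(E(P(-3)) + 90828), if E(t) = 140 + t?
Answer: 1/90960 ≈ 1.0994e-5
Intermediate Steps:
P(l) = -2 + 2*l
1/(E(P(-3)) + 90828) = 1/((140 + (-2 + 2*(-3))) + 90828) = 1/((140 + (-2 - 6)) + 90828) = 1/((140 - 8) + 90828) = 1/(132 + 90828) = 1/90960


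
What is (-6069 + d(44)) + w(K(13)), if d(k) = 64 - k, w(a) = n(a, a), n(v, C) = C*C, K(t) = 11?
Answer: -5928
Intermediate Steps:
n(v, C) = C²
w(a) = a²
(-6069 + d(44)) + w(K(13)) = (-6069 + (64 - 1*44)) + 11² = (-6069 + (64 - 44)) + 121 = (-6069 + 20) + 121 = -6049 + 121 = -5928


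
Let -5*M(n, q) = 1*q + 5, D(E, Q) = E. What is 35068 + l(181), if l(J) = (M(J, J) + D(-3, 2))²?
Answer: 917101/25 ≈ 36684.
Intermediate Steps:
M(n, q) = -1 - q/5 (M(n, q) = -(1*q + 5)/5 = -(q + 5)/5 = -(5 + q)/5 = -1 - q/5)
l(J) = (-4 - J/5)² (l(J) = ((-1 - J/5) - 3)² = (-4 - J/5)²)
35068 + l(181) = 35068 + (20 + 181)²/25 = 35068 + (1/25)*201² = 35068 + (1/25)*40401 = 35068 + 40401/25 = 917101/25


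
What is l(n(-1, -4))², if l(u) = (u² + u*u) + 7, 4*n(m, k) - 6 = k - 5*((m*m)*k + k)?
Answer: 207025/4 ≈ 51756.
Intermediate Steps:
n(m, k) = 3/2 - k - 5*k*m²/4 (n(m, k) = 3/2 + (k - 5*((m*m)*k + k))/4 = 3/2 + (k - 5*(m²*k + k))/4 = 3/2 + (k - 5*(k*m² + k))/4 = 3/2 + (k - 5*(k + k*m²))/4 = 3/2 + (k + (-5*k - 5*k*m²))/4 = 3/2 + (-4*k - 5*k*m²)/4 = 3/2 + (-k - 5*k*m²/4) = 3/2 - k - 5*k*m²/4)
l(u) = 7 + 2*u² (l(u) = (u² + u²) + 7 = 2*u² + 7 = 7 + 2*u²)
l(n(-1, -4))² = (7 + 2*(3/2 - 1*(-4) - 5/4*(-4)*(-1)²)²)² = (7 + 2*(3/2 + 4 - 5/4*(-4)*1)²)² = (7 + 2*(3/2 + 4 + 5)²)² = (7 + 2*(21/2)²)² = (7 + 2*(441/4))² = (7 + 441/2)² = (455/2)² = 207025/4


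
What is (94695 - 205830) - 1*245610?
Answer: -356745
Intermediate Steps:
(94695 - 205830) - 1*245610 = -111135 - 245610 = -356745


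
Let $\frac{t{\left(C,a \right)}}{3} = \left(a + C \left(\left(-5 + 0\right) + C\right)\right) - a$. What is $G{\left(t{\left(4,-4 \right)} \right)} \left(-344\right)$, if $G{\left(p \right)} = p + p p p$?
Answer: $598560$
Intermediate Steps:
$t{\left(C,a \right)} = 3 C \left(-5 + C\right)$ ($t{\left(C,a \right)} = 3 \left(\left(a + C \left(\left(-5 + 0\right) + C\right)\right) - a\right) = 3 \left(\left(a + C \left(-5 + C\right)\right) - a\right) = 3 C \left(-5 + C\right)$)
$G{\left(p \right)} = p + p^{3}$ ($G{\left(p \right)} = p + p p^{2} = p + p^{3}$)
$G{\left(t{\left(4,-4 \right)} \right)} \left(-344\right) = \left(3 \cdot 4 \left(-5 + 4\right) + \left(3 \cdot 4 \left(-5 + 4\right)\right)^{3}\right) \left(-344\right) = \left(3 \cdot 4 \left(-1\right) + \left(3 \cdot 4 \left(-1\right)\right)^{3}\right) \left(-344\right) = \left(-12 + \left(-12\right)^{3}\right) \left(-344\right) = \left(-12 - 1728\right) \left(-344\right) = \left(-1740\right) \left(-344\right) = 598560$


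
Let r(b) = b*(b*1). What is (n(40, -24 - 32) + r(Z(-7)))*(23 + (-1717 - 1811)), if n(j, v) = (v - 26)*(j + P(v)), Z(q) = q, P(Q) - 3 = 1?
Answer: 12474295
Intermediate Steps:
P(Q) = 4 (P(Q) = 3 + 1 = 4)
r(b) = b² (r(b) = b*b = b²)
n(j, v) = (-26 + v)*(4 + j) (n(j, v) = (v - 26)*(j + 4) = (-26 + v)*(4 + j))
(n(40, -24 - 32) + r(Z(-7)))*(23 + (-1717 - 1811)) = ((-104 - 26*40 + 4*(-24 - 32) + 40*(-24 - 32)) + (-7)²)*(23 + (-1717 - 1811)) = ((-104 - 1040 + 4*(-56) + 40*(-56)) + 49)*(23 - 3528) = ((-104 - 1040 - 224 - 2240) + 49)*(-3505) = (-3608 + 49)*(-3505) = -3559*(-3505) = 12474295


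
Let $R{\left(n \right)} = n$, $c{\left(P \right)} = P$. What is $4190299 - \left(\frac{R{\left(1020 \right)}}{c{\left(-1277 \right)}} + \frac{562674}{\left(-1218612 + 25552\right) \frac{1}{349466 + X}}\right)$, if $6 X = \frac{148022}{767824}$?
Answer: $\frac{2547326319202757692989}{584904374769440} \approx 4.3551 \cdot 10^{6}$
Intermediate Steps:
$X = \frac{74011}{2303472}$ ($X = \frac{148022 \cdot \frac{1}{767824}}{6} = \frac{1}{6} \cdot \frac{74011}{383912} = \frac{74011}{2303472} \approx 0.03213$)
$4190299 - \left(\frac{R{\left(1020 \right)}}{c{\left(-1277 \right)}} + \frac{562674}{\left(-1218612 + 25552\right) \frac{1}{349466 + X}}\right) = 4190299 - \left(\frac{1020}{-1277} + \frac{562674}{\left(-1218612 + 25552\right) \frac{1}{349466 + \frac{74011}{2303472}}}\right) = 4190299 - \left(1020 \left(- \frac{1}{1277}\right) + \frac{562674}{\left(-1193060\right) \frac{1}{\frac{804985219963}{2303472}}}\right) = 4190299 - \left(- \frac{1020}{1277} + \frac{562674}{\left(-1193060\right) \frac{2303472}{804985219963}}\right) = 4190299 - \left(- \frac{1020}{1277} + \frac{562674}{- \frac{2748180304320}{804985219963}}\right) = 4190299 - \left(- \frac{1020}{1277} + 562674 \left(- \frac{804985219963}{2748180304320}\right)\right) = 4190299 - \left(- \frac{1020}{1277} - \frac{75490708942910177}{458030050720}\right) = 4190299 - - \frac{96402102510748030429}{584904374769440} = 4190299 + \frac{96402102510748030429}{584904374769440} = \frac{2547326319202757692989}{584904374769440}$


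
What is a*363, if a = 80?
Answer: 29040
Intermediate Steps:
a*363 = 80*363 = 29040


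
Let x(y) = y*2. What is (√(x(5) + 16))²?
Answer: 26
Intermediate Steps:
x(y) = 2*y
(√(x(5) + 16))² = (√(2*5 + 16))² = (√(10 + 16))² = (√26)² = 26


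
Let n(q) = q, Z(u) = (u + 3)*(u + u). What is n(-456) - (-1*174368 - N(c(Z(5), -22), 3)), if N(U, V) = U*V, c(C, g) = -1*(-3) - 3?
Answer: 173912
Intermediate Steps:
Z(u) = 2*u*(3 + u) (Z(u) = (3 + u)*(2*u) = 2*u*(3 + u))
c(C, g) = 0 (c(C, g) = 3 - 3 = 0)
n(-456) - (-1*174368 - N(c(Z(5), -22), 3)) = -456 - (-1*174368 - 0*3) = -456 - (-174368 - 1*0) = -456 - (-174368 + 0) = -456 - 1*(-174368) = -456 + 174368 = 173912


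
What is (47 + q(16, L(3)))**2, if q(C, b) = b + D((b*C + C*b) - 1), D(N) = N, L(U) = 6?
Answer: 59536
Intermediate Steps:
q(C, b) = -1 + b + 2*C*b (q(C, b) = b + ((b*C + C*b) - 1) = b + ((C*b + C*b) - 1) = b + (2*C*b - 1) = b + (-1 + 2*C*b) = -1 + b + 2*C*b)
(47 + q(16, L(3)))**2 = (47 + (-1 + 6 + 2*16*6))**2 = (47 + (-1 + 6 + 192))**2 = (47 + 197)**2 = 244**2 = 59536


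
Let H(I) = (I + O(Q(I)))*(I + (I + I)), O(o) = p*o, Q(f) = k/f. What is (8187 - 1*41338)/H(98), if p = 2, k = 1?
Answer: -33151/28818 ≈ -1.1504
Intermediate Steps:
Q(f) = 1/f
O(o) = 2*o
H(I) = 3*I*(I + 2/I) (H(I) = (I + 2/I)*(I + (I + I)) = (I + 2/I)*(I + 2*I) = (I + 2/I)*(3*I) = 3*I*(I + 2/I))
(8187 - 1*41338)/H(98) = (8187 - 1*41338)/(6 + 3*98²) = (8187 - 41338)/(6 + 3*9604) = -33151/(6 + 28812) = -33151/28818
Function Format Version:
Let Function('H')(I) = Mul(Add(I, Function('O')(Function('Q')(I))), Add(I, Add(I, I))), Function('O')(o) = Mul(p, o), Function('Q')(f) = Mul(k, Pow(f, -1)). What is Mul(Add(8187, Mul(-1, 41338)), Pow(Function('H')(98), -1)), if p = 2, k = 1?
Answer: Rational(-33151, 28818) ≈ -1.1504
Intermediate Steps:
Function('Q')(f) = Pow(f, -1) (Function('Q')(f) = Mul(1, Pow(f, -1)) = Pow(f, -1))
Function('O')(o) = Mul(2, o)
Function('H')(I) = Mul(3, I, Add(I, Mul(2, Pow(I, -1)))) (Function('H')(I) = Mul(Add(I, Mul(2, Pow(I, -1))), Add(I, Add(I, I))) = Mul(Add(I, Mul(2, Pow(I, -1))), Add(I, Mul(2, I))) = Mul(Add(I, Mul(2, Pow(I, -1))), Mul(3, I)) = Mul(3, I, Add(I, Mul(2, Pow(I, -1)))))
Mul(Add(8187, Mul(-1, 41338)), Pow(Function('H')(98), -1)) = Mul(Add(8187, Mul(-1, 41338)), Pow(Add(6, Mul(3, Pow(98, 2))), -1)) = Mul(Add(8187, -41338), Pow(Add(6, Mul(3, 9604)), -1)) = Mul(-33151, Pow(Add(6, 28812), -1)) = Mul(-33151, Pow(28818, -1)) = Mul(-33151, Rational(1, 28818)) = Rational(-33151, 28818)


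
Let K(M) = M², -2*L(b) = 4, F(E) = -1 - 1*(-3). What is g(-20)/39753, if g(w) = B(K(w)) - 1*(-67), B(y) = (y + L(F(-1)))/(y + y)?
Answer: 3857/2271600 ≈ 0.0016979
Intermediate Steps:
F(E) = 2 (F(E) = -1 + 3 = 2)
L(b) = -2 (L(b) = -½*4 = -2)
B(y) = (-2 + y)/(2*y) (B(y) = (y - 2)/(y + y) = (-2 + y)/((2*y)) = (-2 + y)*(1/(2*y)) = (-2 + y)/(2*y))
g(w) = 67 + (-2 + w²)/(2*w²) (g(w) = (-2 + w²)/(2*(w²)) - 1*(-67) = (-2 + w²)/(2*w²) + 67 = 67 + (-2 + w²)/(2*w²))
g(-20)/39753 = (135/2 - 1/(-20)²)/39753 = (135/2 - 1*1/400)*(1/39753) = (135/2 - 1/400)*(1/39753) = (26999/400)*(1/39753) = 3857/2271600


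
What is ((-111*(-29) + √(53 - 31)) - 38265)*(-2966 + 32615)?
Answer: -1039078854 + 29649*√22 ≈ -1.0389e+9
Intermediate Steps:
((-111*(-29) + √(53 - 31)) - 38265)*(-2966 + 32615) = ((3219 + √22) - 38265)*29649 = (-35046 + √22)*29649 = -1039078854 + 29649*√22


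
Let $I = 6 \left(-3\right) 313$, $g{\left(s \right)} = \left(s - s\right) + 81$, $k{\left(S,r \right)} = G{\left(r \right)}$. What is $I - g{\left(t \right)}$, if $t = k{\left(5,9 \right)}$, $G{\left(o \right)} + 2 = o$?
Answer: $-5715$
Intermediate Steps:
$G{\left(o \right)} = -2 + o$
$k{\left(S,r \right)} = -2 + r$
$t = 7$ ($t = -2 + 9 = 7$)
$g{\left(s \right)} = 81$ ($g{\left(s \right)} = 0 + 81 = 81$)
$I = -5634$ ($I = \left(-18\right) 313 = -5634$)
$I - g{\left(t \right)} = -5634 - 81 = -5715$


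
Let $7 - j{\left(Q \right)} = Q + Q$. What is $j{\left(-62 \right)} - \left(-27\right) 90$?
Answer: $2561$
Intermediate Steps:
$j{\left(Q \right)} = 7 - 2 Q$ ($j{\left(Q \right)} = 7 - \left(Q + Q\right) = 7 - 2 Q$)
$j{\left(-62 \right)} - \left(-27\right) 90 = \left(7 - -124\right) - \left(-27\right) 90 = \left(7 + 124\right) - -2430 = 131 + 2430 = 2561$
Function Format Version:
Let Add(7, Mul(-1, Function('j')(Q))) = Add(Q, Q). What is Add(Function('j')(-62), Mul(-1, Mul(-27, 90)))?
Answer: 2561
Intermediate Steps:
Function('j')(Q) = Add(7, Mul(-2, Q)) (Function('j')(Q) = Add(7, Mul(-1, Add(Q, Q))) = Add(7, Mul(-1, Mul(2, Q))) = Add(7, Mul(-2, Q)))
Add(Function('j')(-62), Mul(-1, Mul(-27, 90))) = Add(Add(7, Mul(-2, -62)), Mul(-1, Mul(-27, 90))) = Add(Add(7, 124), Mul(-1, -2430)) = Add(131, 2430) = 2561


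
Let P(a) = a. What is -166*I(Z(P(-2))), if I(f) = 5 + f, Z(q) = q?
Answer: -498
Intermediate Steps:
-166*I(Z(P(-2))) = -166*(5 - 2) = -166*3 = -498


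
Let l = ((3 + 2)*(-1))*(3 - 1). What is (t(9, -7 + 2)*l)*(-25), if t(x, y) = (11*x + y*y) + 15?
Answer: 34750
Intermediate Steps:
t(x, y) = 15 + y**2 + 11*x (t(x, y) = (11*x + y**2) + 15 = (y**2 + 11*x) + 15 = 15 + y**2 + 11*x)
l = -10 (l = (5*(-1))*2 = -5*2 = -10)
(t(9, -7 + 2)*l)*(-25) = ((15 + (-7 + 2)**2 + 11*9)*(-10))*(-25) = ((15 + (-5)**2 + 99)*(-10))*(-25) = ((15 + 25 + 99)*(-10))*(-25) = (139*(-10))*(-25) = -1390*(-25) = 34750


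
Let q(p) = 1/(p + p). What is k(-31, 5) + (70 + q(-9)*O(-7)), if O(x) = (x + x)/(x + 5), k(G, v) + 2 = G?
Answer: 659/18 ≈ 36.611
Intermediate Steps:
k(G, v) = -2 + G
O(x) = 2*x/(5 + x) (O(x) = (2*x)/(5 + x) = 2*x/(5 + x))
q(p) = 1/(2*p)
k(-31, 5) + (70 + q(-9)*O(-7)) = (-2 - 31) + (70 + ((½)/(-9))*(2*(-7)/(5 - 7))) = -33 + (70 + ((½)*(-⅑))*(2*(-7)/(-2))) = -33 + (70 - (-7)*(-1)/(9*2)) = -33 + (70 - 1/18*7) = -33 + (70 - 7/18) = -33 + 1253/18 = 659/18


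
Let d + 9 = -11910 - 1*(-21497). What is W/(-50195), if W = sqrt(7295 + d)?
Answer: -sqrt(16873)/50195 ≈ -0.0025878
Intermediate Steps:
d = 9578 (d = -9 + (-11910 - 1*(-21497)) = -9 + (-11910 + 21497) = -9 + 9587 = 9578)
W = sqrt(16873) (W = sqrt(7295 + 9578) = sqrt(16873) ≈ 129.90)
W/(-50195) = sqrt(16873)/(-50195) = sqrt(16873)*(-1/50195) = -sqrt(16873)/50195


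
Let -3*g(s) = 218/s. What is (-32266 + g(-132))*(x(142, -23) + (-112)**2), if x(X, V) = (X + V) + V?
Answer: -40375692880/99 ≈ -4.0784e+8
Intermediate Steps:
g(s) = -218/(3*s)
x(X, V) = X + 2*V (x(X, V) = (V + X) + V = X + 2*V)
(-32266 + g(-132))*(x(142, -23) + (-112)**2) = (-32266 - 218/3/(-132))*((142 + 2*(-23)) + (-112)**2) = (-32266 - 218/3*(-1/132))*((142 - 46) + 12544) = (-32266 + 109/198)*(96 + 12544) = -6388559/198*12640 = -40375692880/99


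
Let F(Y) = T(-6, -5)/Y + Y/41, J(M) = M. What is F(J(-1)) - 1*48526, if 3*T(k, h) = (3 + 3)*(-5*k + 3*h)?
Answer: -1990797/41 ≈ -48556.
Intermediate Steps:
T(k, h) = -10*k + 6*h (T(k, h) = ((3 + 3)*(-5*k + 3*h))/3 = (6*(-5*k + 3*h))/3 = (-30*k + 18*h)/3 = -10*k + 6*h)
F(Y) = 30/Y + Y/41 (F(Y) = (-10*(-6) + 6*(-5))/Y + Y/41 = (60 - 30)/Y + Y*(1/41) = 30/Y + Y/41)
F(J(-1)) - 1*48526 = (30/(-1) + (1/41)*(-1)) - 1*48526 = (30*(-1) - 1/41) - 48526 = (-30 - 1/41) - 48526 = -1231/41 - 48526 = -1990797/41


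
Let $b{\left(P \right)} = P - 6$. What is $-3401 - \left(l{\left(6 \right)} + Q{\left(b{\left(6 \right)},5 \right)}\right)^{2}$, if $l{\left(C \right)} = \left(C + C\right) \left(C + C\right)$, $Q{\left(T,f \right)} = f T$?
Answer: $-24137$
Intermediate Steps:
$b{\left(P \right)} = -6 + P$ ($b{\left(P \right)} = P - 6 = -6 + P$)
$Q{\left(T,f \right)} = T f$
$l{\left(C \right)} = 4 C^{2}$ ($l{\left(C \right)} = 2 C 2 C = 4 C^{2}$)
$-3401 - \left(l{\left(6 \right)} + Q{\left(b{\left(6 \right)},5 \right)}\right)^{2} = -3401 - \left(4 \cdot 6^{2} + \left(-6 + 6\right) 5\right)^{2} = -3401 - \left(4 \cdot 36 + 0 \cdot 5\right)^{2} = -3401 - \left(144 + 0\right)^{2} = -3401 - 144^{2} = -3401 - 20736 = -24137$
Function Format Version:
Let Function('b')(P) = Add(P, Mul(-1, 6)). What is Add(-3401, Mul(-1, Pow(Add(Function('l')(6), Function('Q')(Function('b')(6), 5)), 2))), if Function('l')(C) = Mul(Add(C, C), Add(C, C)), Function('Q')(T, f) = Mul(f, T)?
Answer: -24137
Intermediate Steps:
Function('b')(P) = Add(-6, P) (Function('b')(P) = Add(P, -6) = Add(-6, P))
Function('Q')(T, f) = Mul(T, f)
Function('l')(C) = Mul(4, Pow(C, 2)) (Function('l')(C) = Mul(Mul(2, C), Mul(2, C)) = Mul(4, Pow(C, 2)))
Add(-3401, Mul(-1, Pow(Add(Function('l')(6), Function('Q')(Function('b')(6), 5)), 2))) = Add(-3401, Mul(-1, Pow(Add(Mul(4, Pow(6, 2)), Mul(Add(-6, 6), 5)), 2))) = Add(-3401, Mul(-1, Pow(Add(Mul(4, 36), Mul(0, 5)), 2))) = Add(-3401, Mul(-1, Pow(Add(144, 0), 2))) = Add(-3401, Mul(-1, Pow(144, 2))) = Add(-3401, Mul(-1, 20736)) = Add(-3401, -20736) = -24137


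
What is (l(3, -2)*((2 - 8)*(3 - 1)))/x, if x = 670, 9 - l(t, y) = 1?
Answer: -48/335 ≈ -0.14328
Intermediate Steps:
l(t, y) = 8 (l(t, y) = 9 - 1*1 = 9 - 1 = 8)
(l(3, -2)*((2 - 8)*(3 - 1)))/x = (8*((2 - 8)*(3 - 1)))/670 = (8*(-6*2))*(1/670) = (8*(-12))*(1/670) = -96*1/670 = -48/335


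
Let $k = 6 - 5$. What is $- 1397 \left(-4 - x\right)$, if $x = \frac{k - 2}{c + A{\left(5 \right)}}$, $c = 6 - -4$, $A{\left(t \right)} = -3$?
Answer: $\frac{37719}{7} \approx 5388.4$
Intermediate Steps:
$c = 10$ ($c = 6 + 4 = 10$)
$k = 1$ ($k = 6 - 5 = 1$)
$x = - \frac{1}{7}$ ($x = \frac{1 - 2}{10 - 3} = - \frac{1}{7} \approx -0.14286$)
$- 1397 \left(-4 - x\right) = - 1397 \left(-4 - - \frac{1}{7}\right) = - 1397 \left(-4 + \frac{1}{7}\right) = \left(-1397\right) \left(- \frac{27}{7}\right) = \frac{37719}{7}$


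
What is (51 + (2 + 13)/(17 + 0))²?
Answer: 777924/289 ≈ 2691.8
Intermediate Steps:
(51 + (2 + 13)/(17 + 0))² = (51 + 15/17)² = (882/17)² = 777924/289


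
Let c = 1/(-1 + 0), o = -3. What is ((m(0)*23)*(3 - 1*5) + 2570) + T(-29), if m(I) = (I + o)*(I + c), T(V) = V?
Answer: 2403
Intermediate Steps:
c = -1 (c = 1/(-1) = -1)
m(I) = (-1 + I)*(-3 + I) (m(I) = (I - 3)*(I - 1) = (-3 + I)*(-1 + I) = (-1 + I)*(-3 + I))
((m(0)*23)*(3 - 1*5) + 2570) + T(-29) = (((3 + 0**2 - 4*0)*23)*(3 - 1*5) + 2570) - 29 = (((3 + 0 + 0)*23)*(3 - 5) + 2570) - 29 = ((3*23)*(-2) + 2570) - 29 = (69*(-2) + 2570) - 29 = (-138 + 2570) - 29 = 2432 - 29 = 2403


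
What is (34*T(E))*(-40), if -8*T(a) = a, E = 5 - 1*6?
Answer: -170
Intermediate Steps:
E = -1 (E = 5 - 6 = -1)
T(a) = -a/8
(34*T(E))*(-40) = (34*(-⅛*(-1)))*(-40) = (34*(⅛))*(-40) = (17/4)*(-40) = -170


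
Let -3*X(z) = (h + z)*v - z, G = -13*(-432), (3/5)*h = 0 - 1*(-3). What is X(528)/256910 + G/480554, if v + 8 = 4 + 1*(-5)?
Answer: 229578991/12345912814 ≈ 0.018596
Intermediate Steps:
v = -9 (v = -8 + (4 + 1*(-5)) = -8 + (4 - 5) = -8 - 1 = -9)
h = 5 (h = 5*(0 - 1*(-3))/3 = 5*(0 + 3)/3 = (5/3)*3 = 5)
G = 5616
X(z) = 15 + 10*z/3 (X(z) = -((5 + z)*(-9) - z)/3 = -((-45 - 9*z) - z)/3 = -(-45 - 10*z)/3 = 15 + 10*z/3)
X(528)/256910 + G/480554 = (15 + (10/3)*528)/256910 + 5616/480554 = (15 + 1760)*(1/256910) + 5616*(1/480554) = 1775*(1/256910) + 2808/240277 = 355/51382 + 2808/240277 = 229578991/12345912814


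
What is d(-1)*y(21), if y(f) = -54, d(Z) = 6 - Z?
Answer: -378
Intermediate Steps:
d(-1)*y(21) = (6 - 1*(-1))*(-54) = (6 + 1)*(-54) = 7*(-54) = -378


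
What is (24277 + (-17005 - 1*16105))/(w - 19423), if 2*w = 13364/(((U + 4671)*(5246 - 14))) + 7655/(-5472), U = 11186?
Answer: 167082836285376/367413878087875 ≈ 0.45475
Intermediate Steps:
w = -13229478019/18915751872 (w = (13364/(((11186 + 4671)*(5246 - 14))) + 7655/(-5472))/2 = (13364/((15857*5232)) + 7655*(-1/5472))/2 = (13364/82963824 - 7655/5472)/2 = (13364*(1/82963824) - 7655/5472)/2 = (3341/20740956 - 7655/5472)/2 = (½)*(-13229478019/9457875936) = -13229478019/18915751872 ≈ -0.69939)
(24277 + (-17005 - 1*16105))/(w - 19423) = (24277 + (-17005 - 1*16105))/(-13229478019/18915751872 - 19423) = (24277 + (-17005 - 16105))/(-367413878087875/18915751872) = (24277 - 33110)*(-18915751872/367413878087875) = -8833*(-18915751872/367413878087875) = 167082836285376/367413878087875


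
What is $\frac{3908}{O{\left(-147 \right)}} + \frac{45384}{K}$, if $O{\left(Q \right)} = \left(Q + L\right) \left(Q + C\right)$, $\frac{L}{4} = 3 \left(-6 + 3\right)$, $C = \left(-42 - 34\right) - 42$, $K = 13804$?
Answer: $\frac{563710778}{167356245} \approx 3.3683$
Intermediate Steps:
$C = -118$ ($C = -76 - 42 = -118$)
$L = -36$ ($L = 4 \cdot 3 \left(-6 + 3\right) = 4 \cdot 3 \left(-3\right) = 4 \left(-9\right) = -36$)
$O{\left(Q \right)} = \left(-118 + Q\right) \left(-36 + Q\right)$ ($O{\left(Q \right)} = \left(Q - 36\right) \left(Q - 118\right) = \left(-36 + Q\right) \left(-118 + Q\right) = \left(-118 + Q\right) \left(-36 + Q\right)$)
$\frac{3908}{O{\left(-147 \right)}} + \frac{45384}{K} = \frac{3908}{4248 + \left(-147\right)^{2} - -22638} + \frac{45384}{13804} = \frac{3908}{4248 + 21609 + 22638} + 45384 \cdot \frac{1}{13804} = \frac{3908}{48495} + \frac{11346}{3451} = \frac{563710778}{167356245}$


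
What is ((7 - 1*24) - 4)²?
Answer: 441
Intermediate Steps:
((7 - 1*24) - 4)² = ((7 - 24) - 4)² = (-17 - 4)² = (-21)² = 441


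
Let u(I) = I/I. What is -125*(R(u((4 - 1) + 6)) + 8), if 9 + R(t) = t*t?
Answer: 0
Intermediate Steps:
u(I) = 1
R(t) = -9 + t**2 (R(t) = -9 + t*t = -9 + t**2)
-125*(R(u((4 - 1) + 6)) + 8) = -125*((-9 + 1**2) + 8) = -125*((-9 + 1) + 8) = -125*(-8 + 8) = -125*0 = -1*0 = 0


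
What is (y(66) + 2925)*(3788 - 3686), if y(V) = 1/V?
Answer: 3281867/11 ≈ 2.9835e+5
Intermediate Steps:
(y(66) + 2925)*(3788 - 3686) = (1/66 + 2925)*(3788 - 3686) = (1/66 + 2925)*102 = (193051/66)*102 = 3281867/11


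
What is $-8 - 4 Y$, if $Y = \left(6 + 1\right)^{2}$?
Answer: $-204$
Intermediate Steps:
$Y = 49$ ($Y = 7^{2} = 49$)
$-8 - 4 Y = -8 - 196 = -204$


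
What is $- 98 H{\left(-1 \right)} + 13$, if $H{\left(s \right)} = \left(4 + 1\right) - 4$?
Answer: $-85$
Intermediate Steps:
$H{\left(s \right)} = 1$ ($H{\left(s \right)} = 5 - 4 = 1$)
$- 98 H{\left(-1 \right)} + 13 = \left(-98\right) 1 + 13 = -98 + 13 = -85$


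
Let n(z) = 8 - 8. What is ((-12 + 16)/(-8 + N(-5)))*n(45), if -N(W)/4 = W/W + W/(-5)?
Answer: 0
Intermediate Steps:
n(z) = 0
N(W) = -4 + 4*W/5 (N(W) = -4*(W/W + W/(-5)) = -4*(1 + W*(-⅕)) = -4*(1 - W/5) = -4 + 4*W/5)
((-12 + 16)/(-8 + N(-5)))*n(45) = ((-12 + 16)/(-8 + (-4 + (⅘)*(-5))))*0 = (4/(-8 + (-4 - 4)))*0 = (4/(-8 - 8))*0 = (4/(-16))*0 = (4*(-1/16))*0 = -¼*0 = 0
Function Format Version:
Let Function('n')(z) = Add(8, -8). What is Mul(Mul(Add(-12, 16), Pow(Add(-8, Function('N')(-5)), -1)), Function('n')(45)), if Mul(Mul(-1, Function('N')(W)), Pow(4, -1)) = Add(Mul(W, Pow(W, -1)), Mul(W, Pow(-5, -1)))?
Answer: 0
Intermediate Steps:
Function('n')(z) = 0
Function('N')(W) = Add(-4, Mul(Rational(4, 5), W)) (Function('N')(W) = Mul(-4, Add(Mul(W, Pow(W, -1)), Mul(W, Pow(-5, -1)))) = Mul(-4, Add(1, Mul(W, Rational(-1, 5)))) = Mul(-4, Add(1, Mul(Rational(-1, 5), W))) = Add(-4, Mul(Rational(4, 5), W)))
Mul(Mul(Add(-12, 16), Pow(Add(-8, Function('N')(-5)), -1)), Function('n')(45)) = Mul(Mul(Add(-12, 16), Pow(Add(-8, Add(-4, Mul(Rational(4, 5), -5))), -1)), 0) = Mul(Mul(4, Pow(Add(-8, Add(-4, -4)), -1)), 0) = Mul(Mul(4, Pow(Add(-8, -8), -1)), 0) = Mul(Mul(4, Pow(-16, -1)), 0) = Mul(Mul(4, Rational(-1, 16)), 0) = Mul(Rational(-1, 4), 0) = 0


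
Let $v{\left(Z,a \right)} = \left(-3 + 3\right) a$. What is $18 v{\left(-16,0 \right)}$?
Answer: $0$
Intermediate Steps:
$v{\left(Z,a \right)} = 0$ ($v{\left(Z,a \right)} = 0 a = 0$)
$18 v{\left(-16,0 \right)} = 18 \cdot 0 = 0$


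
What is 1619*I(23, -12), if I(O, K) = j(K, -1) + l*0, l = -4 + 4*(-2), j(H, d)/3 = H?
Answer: -58284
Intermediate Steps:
j(H, d) = 3*H
l = -12 (l = -4 - 8 = -12)
I(O, K) = 3*K (I(O, K) = 3*K - 12*0 = 3*K + 0 = 3*K)
1619*I(23, -12) = 1619*(3*(-12)) = 1619*(-36) = -58284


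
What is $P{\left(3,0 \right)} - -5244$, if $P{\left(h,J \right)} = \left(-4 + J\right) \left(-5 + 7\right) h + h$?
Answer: $5223$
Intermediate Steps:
$P{\left(h,J \right)} = h + h \left(-8 + 2 J\right)$ ($P{\left(h,J \right)} = \left(-4 + J\right) 2 h + h = \left(-8 + 2 J\right) h + h = h \left(-8 + 2 J\right) + h = h + h \left(-8 + 2 J\right)$)
$P{\left(3,0 \right)} - -5244 = 3 \left(-7 + 2 \cdot 0\right) - -5244 = 3 \left(-7 + 0\right) + 5244 = 3 \left(-7\right) + 5244 = -21 + 5244 = 5223$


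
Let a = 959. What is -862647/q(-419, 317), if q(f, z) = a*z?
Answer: -862647/304003 ≈ -2.8376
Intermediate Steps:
q(f, z) = 959*z
-862647/q(-419, 317) = -862647/(959*317) = -862647/304003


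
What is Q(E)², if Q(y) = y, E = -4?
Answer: 16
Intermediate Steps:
Q(E)² = (-4)² = 16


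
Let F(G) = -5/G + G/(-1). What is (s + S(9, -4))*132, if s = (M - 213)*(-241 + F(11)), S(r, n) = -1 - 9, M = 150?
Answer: 2098092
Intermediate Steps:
F(G) = -G - 5/G (F(G) = -5/G + G*(-1) = -5/G - G = -G - 5/G)
S(r, n) = -10
s = 174951/11 (s = (150 - 213)*(-241 + (-1*11 - 5/11)) = -63*(-241 + (-11 - 5*1/11)) = -63*(-241 + (-11 - 5/11)) = -63*(-241 - 126/11) = -63*(-2777/11) = 174951/11 ≈ 15905.)
(s + S(9, -4))*132 = (174951/11 - 10)*132 = (174841/11)*132 = 2098092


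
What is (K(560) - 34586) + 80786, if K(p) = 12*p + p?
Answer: 53480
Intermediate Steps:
K(p) = 13*p
(K(560) - 34586) + 80786 = (13*560 - 34586) + 80786 = (7280 - 34586) + 80786 = -27306 + 80786 = 53480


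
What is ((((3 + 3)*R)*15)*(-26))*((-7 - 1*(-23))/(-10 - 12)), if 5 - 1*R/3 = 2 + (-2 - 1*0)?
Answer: 280800/11 ≈ 25527.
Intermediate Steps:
R = 15 (R = 15 - 3*(2 + (-2 - 1*0)) = 15 - 3*(2 + (-2 + 0)) = 15 - 3*(2 - 2) = 15 - 3*0 = 15 + 0 = 15)
((((3 + 3)*R)*15)*(-26))*((-7 - 1*(-23))/(-10 - 12)) = ((((3 + 3)*15)*15)*(-26))*((-7 - 1*(-23))/(-10 - 12)) = (((6*15)*15)*(-26))*((-7 + 23)/(-22)) = ((90*15)*(-26))*(16*(-1/22)) = (1350*(-26))*(-8/11) = -35100*(-8/11) = 280800/11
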